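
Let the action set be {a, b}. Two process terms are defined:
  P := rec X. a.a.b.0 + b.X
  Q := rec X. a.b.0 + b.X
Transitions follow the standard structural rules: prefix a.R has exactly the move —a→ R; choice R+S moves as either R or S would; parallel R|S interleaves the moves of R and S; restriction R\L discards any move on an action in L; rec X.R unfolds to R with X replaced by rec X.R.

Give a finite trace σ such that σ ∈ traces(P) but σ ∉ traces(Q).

Reachable graph of P (4 states):
  u0 = rec X. a.a.b.0 + b.X ⊢ =a=> u1, =b=> u0
  u1 = a.b.0 ⊢ =a=> u2
  u2 = b.0 ⊢ =b=> u3
  u3 = 0 ⊢ ·
Reachable graph of Q (3 states):
  v0 = rec X. a.b.0 + b.X ⊢ =a=> v1, =b=> v0
  v1 = b.0 ⊢ =b=> v2
  v2 = 0 ⊢ ·
Trace ⟨aa⟩ through P, begin at {u0}:
  after a @ step 1: {u1}
  after a @ step 2: {u2}
  — P admits the full trace.
Trace ⟨aa⟩ through Q, begin at {v0}:
  after a @ step 1: {v1}
  after a @ step 2: ∅  — Q cannot continue

aa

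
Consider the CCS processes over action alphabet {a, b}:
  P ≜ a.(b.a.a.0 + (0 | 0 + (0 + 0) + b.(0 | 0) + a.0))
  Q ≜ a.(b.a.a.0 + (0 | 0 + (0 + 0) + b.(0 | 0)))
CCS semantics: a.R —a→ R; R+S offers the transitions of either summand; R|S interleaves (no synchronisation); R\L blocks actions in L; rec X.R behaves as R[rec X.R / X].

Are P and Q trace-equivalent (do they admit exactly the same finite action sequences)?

P's transition system — 6 states:
  m0 = a.(b.a.a.0 + (0 | 0 + (0 + 0) + b.(0 | 0) + a.0)) :: —a→ m1
  m1 = b.a.a.0 + (0 | 0 + (0 + 0) + b.(0 | 0) + a.0) :: —a→ m2, —b→ m3, —b→ m4
  m2 = 0 :: (no moves)
  m3 = 0 | 0 :: (no moves)
  m4 = a.a.0 :: —a→ m5
  m5 = a.0 :: —a→ m2
Q's transition system — 6 states:
  n0 = a.(b.a.a.0 + (0 | 0 + (0 + 0) + b.(0 | 0))) :: —a→ n1
  n1 = b.a.a.0 + (0 | 0 + (0 + 0) + b.(0 | 0)) :: —b→ n2, —b→ n3
  n2 = 0 | 0 :: (no moves)
  n3 = a.a.0 :: —a→ n4
  n4 = a.0 :: —a→ n5
  n5 = 0 :: (no moves)
Trace ⟨aa⟩ through P, begin at {m0}:
  [1] a ⇒ {m1}
  [2] a ⇒ {m2}
  — P admits the full trace.
Trace ⟨aa⟩ through Q, begin at {n0}:
  [1] a ⇒ {n1}
  [2] a ⇒ ∅ (Q stuck)

trace-distinct — witness ⟨aa⟩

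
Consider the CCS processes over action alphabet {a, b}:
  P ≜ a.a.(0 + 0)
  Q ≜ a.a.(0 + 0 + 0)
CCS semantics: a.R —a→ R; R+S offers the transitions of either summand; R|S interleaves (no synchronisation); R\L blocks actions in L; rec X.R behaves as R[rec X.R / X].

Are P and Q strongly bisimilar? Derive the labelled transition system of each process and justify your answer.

YES

P's transition system — 3 states:
  p0 = a.a.(0 + 0) | =a=> p1
  p1 = a.(0 + 0) | =a=> p2
  p2 = 0 + 0 | ·
Q's transition system — 3 states:
  q0 = a.a.(0 + 0 + 0) | =a=> q1
  q1 = a.(0 + 0 + 0) | =a=> q2
  q2 = 0 + 0 + 0 | ·
Coarsest stable partition (strong bisimilarity classes):
  B0 = {p0, q0}
  B1 = {p1, q1}
  B2 = {p2, q2}
p0 ∈ B0, q0 ∈ B0 → same block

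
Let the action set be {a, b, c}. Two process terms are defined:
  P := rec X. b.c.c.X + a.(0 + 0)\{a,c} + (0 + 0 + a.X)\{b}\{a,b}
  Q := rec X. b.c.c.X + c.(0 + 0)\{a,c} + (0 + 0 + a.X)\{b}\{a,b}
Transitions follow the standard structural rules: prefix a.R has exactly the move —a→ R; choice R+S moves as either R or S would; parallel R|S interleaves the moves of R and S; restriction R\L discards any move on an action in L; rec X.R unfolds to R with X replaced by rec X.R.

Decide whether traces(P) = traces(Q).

traces(P) ≠ traces(Q) — witness ⟨a⟩

Reachable graph of P (4 states):
  p0 = rec X. b.c.c.X + a.(0 + 0)\{a,c} + (0 + 0 + a.X)\{b}\{a,b} has moves —a→ p1, —b→ p2
  p1 = (0 + 0)\{a,c} has moves deadlocked
  p2 = c.c.(rec X. b.c.c.X + a.(0 + 0)\{a,c} + (0 + 0 + a.X)\{b}\{a,b}) has moves —c→ p3
  p3 = c.(rec X. b.c.c.X + a.(0 + 0)\{a,c} + (0 + 0 + a.X)\{b}\{a,b}) has moves —c→ p0
Reachable graph of Q (4 states):
  q0 = rec X. b.c.c.X + c.(0 + 0)\{a,c} + (0 + 0 + a.X)\{b}\{a,b} has moves —b→ q1, —c→ q2
  q1 = c.c.(rec X. b.c.c.X + c.(0 + 0)\{a,c} + (0 + 0 + a.X)\{b}\{a,b}) has moves —c→ q3
  q2 = (0 + 0)\{a,c} has moves deadlocked
  q3 = c.(rec X. b.c.c.X + c.(0 + 0)\{a,c} + (0 + 0 + a.X)\{b}\{a,b}) has moves —c→ q0
Executing a from P (initial set {p0}):
  [1] a ⇒ {p1}
  P completes σ.
Executing a from Q (initial set {q0}):
  [1] a ⇒ no successor for Q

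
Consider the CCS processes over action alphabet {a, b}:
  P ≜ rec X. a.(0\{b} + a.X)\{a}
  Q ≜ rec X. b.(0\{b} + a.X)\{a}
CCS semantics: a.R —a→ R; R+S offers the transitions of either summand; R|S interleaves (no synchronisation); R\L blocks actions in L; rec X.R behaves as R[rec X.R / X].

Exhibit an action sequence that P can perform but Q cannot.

a

P's transition system — 2 states:
  p0 = rec X. a.(0\{b} + a.X)\{a} → —a→ p1
  p1 = (0\{b} + a.(rec X. a.(0\{b} + a.X)\{a}))\{a} → (no moves)
Q's transition system — 2 states:
  q0 = rec X. b.(0\{b} + a.X)\{a} → —b→ q1
  q1 = (0\{b} + a.(rec X. b.(0\{b} + a.X)\{a}))\{a} → (no moves)
Run σ = ⟨a⟩ on P: start {p0}
  after a @ step 1: {p1}
  — P admits the full trace.
Run σ = ⟨a⟩ on Q: start {q0}
  after a @ step 1: no successor for Q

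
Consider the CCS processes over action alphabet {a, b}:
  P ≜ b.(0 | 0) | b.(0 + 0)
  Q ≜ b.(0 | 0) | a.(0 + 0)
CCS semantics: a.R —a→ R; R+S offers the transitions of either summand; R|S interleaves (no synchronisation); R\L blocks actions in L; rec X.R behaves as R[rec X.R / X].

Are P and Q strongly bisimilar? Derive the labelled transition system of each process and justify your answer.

Reachable graph of P (4 states):
  m0 = b.(0 | 0) | b.(0 + 0) :: —b→ m1, —b→ m2
  m1 = 0 | 0 | b.(0 + 0) :: —b→ m3
  m2 = b.(0 | 0) | (0 + 0) :: —b→ m3
  m3 = 0 | 0 | (0 + 0) :: stopped
Reachable graph of Q (4 states):
  n0 = b.(0 | 0) | a.(0 + 0) :: —a→ n1, —b→ n2
  n1 = b.(0 | 0) | (0 + 0) :: —b→ n3
  n2 = 0 | 0 | a.(0 + 0) :: —a→ n3
  n3 = 0 | 0 | (0 + 0) :: stopped
Bisimilarity quotient blocks:
  B0 = {m0}
  B1 = {m1, m2, n1}
  B2 = {m3, n3}
  B3 = {n0}
  B4 = {n2}
m0 ∈ B0, n0 ∈ B3 → different blocks

not bisimilar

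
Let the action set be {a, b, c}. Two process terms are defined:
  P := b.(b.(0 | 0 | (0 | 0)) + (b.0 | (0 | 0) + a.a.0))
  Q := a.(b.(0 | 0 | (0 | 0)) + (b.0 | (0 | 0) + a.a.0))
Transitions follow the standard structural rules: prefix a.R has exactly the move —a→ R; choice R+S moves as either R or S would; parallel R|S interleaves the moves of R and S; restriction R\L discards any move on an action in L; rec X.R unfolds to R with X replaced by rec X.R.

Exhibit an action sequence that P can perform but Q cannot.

Reachable graph of P (6 states):
  u0 = b.(b.(0 | 0 | (0 | 0)) + (b.0 | (0 | 0) + a.a.0)) ⊢ --b--▸ u1
  u1 = b.(0 | 0 | (0 | 0)) + (b.0 | (0 | 0) + a.a.0) ⊢ --a--▸ u2, --b--▸ u3, --b--▸ u4
  u2 = a.0 ⊢ --a--▸ u5
  u3 = 0 | (0 | 0) ⊢ deadlocked
  u4 = 0 | 0 | (0 | 0) ⊢ deadlocked
  u5 = 0 ⊢ deadlocked
Reachable graph of Q (6 states):
  v0 = a.(b.(0 | 0 | (0 | 0)) + (b.0 | (0 | 0) + a.a.0)) ⊢ --a--▸ v1
  v1 = b.(0 | 0 | (0 | 0)) + (b.0 | (0 | 0) + a.a.0) ⊢ --a--▸ v2, --b--▸ v3, --b--▸ v4
  v2 = a.0 ⊢ --a--▸ v5
  v3 = 0 | (0 | 0) ⊢ deadlocked
  v4 = 0 | 0 | (0 | 0) ⊢ deadlocked
  v5 = 0 ⊢ deadlocked
Run σ = ⟨b⟩ on P: start {u0}
  after b @ step 1: {u1}
  — P admits the full trace.
Run σ = ⟨b⟩ on Q: start {v0}
  after b @ step 1: no successor for Q

b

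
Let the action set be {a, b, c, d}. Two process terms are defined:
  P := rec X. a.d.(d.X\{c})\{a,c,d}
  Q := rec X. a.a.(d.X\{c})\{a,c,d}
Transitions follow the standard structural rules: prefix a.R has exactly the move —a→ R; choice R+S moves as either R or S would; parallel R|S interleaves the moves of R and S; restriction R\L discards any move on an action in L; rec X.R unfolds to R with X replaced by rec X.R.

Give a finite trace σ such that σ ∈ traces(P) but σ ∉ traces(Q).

ad

LTS(P): 3 reachable states
  u0 = rec X. a.d.(d.X\{c})\{a,c,d} ⊢ =a=> u1
  u1 = d.(d.(rec X. a.d.(d.X\{c})\{a,c,d})\{c})\{a,c,d} ⊢ =d=> u2
  u2 = (d.(rec X. a.d.(d.X\{c})\{a,c,d})\{c})\{a,c,d} ⊢ ·
LTS(Q): 3 reachable states
  v0 = rec X. a.a.(d.X\{c})\{a,c,d} ⊢ =a=> v1
  v1 = a.(d.(rec X. a.a.(d.X\{c})\{a,c,d})\{c})\{a,c,d} ⊢ =a=> v2
  v2 = (d.(rec X. a.a.(d.X\{c})\{a,c,d})\{c})\{a,c,d} ⊢ ·
Executing ad from P (initial set {u0}):
  step 1 (a): {u1}
  step 2 (d): {u2}
  P completes σ.
Executing ad from Q (initial set {v0}):
  step 1 (a): {v1}
  step 2 (d): no successor for Q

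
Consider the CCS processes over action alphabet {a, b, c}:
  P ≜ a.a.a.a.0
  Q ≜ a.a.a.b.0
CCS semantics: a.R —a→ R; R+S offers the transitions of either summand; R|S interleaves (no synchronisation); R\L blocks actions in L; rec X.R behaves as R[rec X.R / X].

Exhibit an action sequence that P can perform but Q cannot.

aaaa

LTS(P): 5 reachable states
  m0 = a.a.a.a.0 :: —a→ m1
  m1 = a.a.a.0 :: —a→ m2
  m2 = a.a.0 :: —a→ m3
  m3 = a.0 :: —a→ m4
  m4 = 0 :: deadlocked
LTS(Q): 5 reachable states
  n0 = a.a.a.b.0 :: —a→ n1
  n1 = a.a.b.0 :: —a→ n2
  n2 = a.b.0 :: —a→ n3
  n3 = b.0 :: —b→ n4
  n4 = 0 :: deadlocked
Executing aaaa from P (initial set {m0}):
  step 1 (a): {m1}
  step 2 (a): {m2}
  step 3 (a): {m3}
  step 4 (a): {m4}
  P completes σ.
Executing aaaa from Q (initial set {n0}):
  step 1 (a): {n1}
  step 2 (a): {n2}
  step 3 (a): {n3}
  step 4 (a): ∅ (Q stuck)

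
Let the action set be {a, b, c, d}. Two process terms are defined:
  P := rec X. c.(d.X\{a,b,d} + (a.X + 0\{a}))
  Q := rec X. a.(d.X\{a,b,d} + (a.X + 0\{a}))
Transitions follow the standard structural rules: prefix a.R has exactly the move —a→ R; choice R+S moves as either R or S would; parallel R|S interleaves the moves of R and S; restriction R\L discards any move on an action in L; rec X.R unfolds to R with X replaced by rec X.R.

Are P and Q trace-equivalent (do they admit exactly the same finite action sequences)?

NO — witness ⟨c⟩

Reachable graph of P (4 states):
  m0 = rec X. c.(d.X\{a,b,d} + (a.X + 0\{a})) has moves ··c··> m1
  m1 = d.(rec X. c.(d.X\{a,b,d} + (a.X + 0\{a})))\{a,b,d} + (a.(rec X. c.(d.X\{a,b,d} + (a.X + 0\{a}))) + 0\{a}) has moves ··a··> m0, ··d··> m2
  m2 = (rec X. c.(d.X\{a,b,d} + (a.X + 0\{a})))\{a,b,d} has moves ··c··> m3
  m3 = (d.(rec X. c.(d.X\{a,b,d} + (a.X + 0\{a})))\{a,b,d} + (a.(rec X. c.(d.X\{a,b,d} + (a.X + 0\{a}))) + 0\{a}))\{a,b,d} has moves (no moves)
Reachable graph of Q (3 states):
  n0 = rec X. a.(d.X\{a,b,d} + (a.X + 0\{a})) has moves ··a··> n1
  n1 = d.(rec X. a.(d.X\{a,b,d} + (a.X + 0\{a})))\{a,b,d} + (a.(rec X. a.(d.X\{a,b,d} + (a.X + 0\{a}))) + 0\{a}) has moves ··a··> n0, ··d··> n2
  n2 = (rec X. a.(d.X\{a,b,d} + (a.X + 0\{a})))\{a,b,d} has moves (no moves)
Executing c from P (initial set {m0}):
  step 1 (c): {m1}
  P completes σ.
Executing c from Q (initial set {n0}):
  step 1 (c): ∅ (Q stuck)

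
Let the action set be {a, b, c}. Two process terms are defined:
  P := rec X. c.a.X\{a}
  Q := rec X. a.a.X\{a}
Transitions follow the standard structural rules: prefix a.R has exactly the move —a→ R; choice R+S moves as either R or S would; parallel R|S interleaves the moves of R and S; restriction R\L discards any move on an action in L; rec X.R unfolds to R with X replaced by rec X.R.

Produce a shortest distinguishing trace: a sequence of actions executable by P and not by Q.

Reachable graph of P (4 states):
  m0 = rec X. c.a.X\{a} ⊢ ··c··> m1
  m1 = a.(rec X. c.a.X\{a})\{a} ⊢ ··a··> m2
  m2 = (rec X. c.a.X\{a})\{a} ⊢ ··c··> m3
  m3 = (a.(rec X. c.a.X\{a})\{a})\{a} ⊢ (no moves)
Reachable graph of Q (3 states):
  n0 = rec X. a.a.X\{a} ⊢ ··a··> n1
  n1 = a.(rec X. a.a.X\{a})\{a} ⊢ ··a··> n2
  n2 = (rec X. a.a.X\{a})\{a} ⊢ (no moves)
Trace ⟨c⟩ through P, begin at {m0}:
  after c @ step 1: {m1}
  P completes σ.
Trace ⟨c⟩ through Q, begin at {n0}:
  after c @ step 1: no successor for Q

c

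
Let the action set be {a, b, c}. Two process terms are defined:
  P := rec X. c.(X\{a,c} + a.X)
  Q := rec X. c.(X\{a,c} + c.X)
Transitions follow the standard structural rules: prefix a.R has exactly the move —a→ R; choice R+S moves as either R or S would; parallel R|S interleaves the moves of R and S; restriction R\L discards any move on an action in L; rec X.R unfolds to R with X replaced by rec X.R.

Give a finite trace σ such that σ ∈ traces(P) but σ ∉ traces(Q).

Reachable graph of P (2 states):
  u0 = rec X. c.(X\{a,c} + a.X) | -c-> u1
  u1 = (rec X. c.(X\{a,c} + a.X))\{a,c} + a.(rec X. c.(X\{a,c} + a.X)) | -a-> u0
Reachable graph of Q (2 states):
  v0 = rec X. c.(X\{a,c} + c.X) | -c-> v1
  v1 = (rec X. c.(X\{a,c} + c.X))\{a,c} + c.(rec X. c.(X\{a,c} + c.X)) | -c-> v0
Run σ = ⟨ca⟩ on P: start {u0}
  step 1 (c): {u1}
  step 2 (a): {u0}
  — P admits the full trace.
Run σ = ⟨ca⟩ on Q: start {v0}
  step 1 (c): {v1}
  step 2 (a): no successor for Q

ca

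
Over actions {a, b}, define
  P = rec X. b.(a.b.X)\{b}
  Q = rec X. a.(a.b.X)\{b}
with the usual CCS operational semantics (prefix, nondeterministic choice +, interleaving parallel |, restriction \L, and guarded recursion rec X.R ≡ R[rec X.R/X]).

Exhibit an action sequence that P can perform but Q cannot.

P's transition system — 3 states:
  u0 = rec X. b.(a.b.X)\{b} has moves —b→ u1
  u1 = (a.b.(rec X. b.(a.b.X)\{b}))\{b} has moves —a→ u2
  u2 = (b.(rec X. b.(a.b.X)\{b}))\{b} has moves ∅
Q's transition system — 3 states:
  v0 = rec X. a.(a.b.X)\{b} has moves —a→ v1
  v1 = (a.b.(rec X. a.(a.b.X)\{b}))\{b} has moves —a→ v2
  v2 = (b.(rec X. a.(a.b.X)\{b}))\{b} has moves ∅
Trace ⟨b⟩ through P, begin at {u0}:
  [1] b ⇒ {u1}
  P completes σ.
Trace ⟨b⟩ through Q, begin at {v0}:
  [1] b ⇒ ∅ (Q stuck)

b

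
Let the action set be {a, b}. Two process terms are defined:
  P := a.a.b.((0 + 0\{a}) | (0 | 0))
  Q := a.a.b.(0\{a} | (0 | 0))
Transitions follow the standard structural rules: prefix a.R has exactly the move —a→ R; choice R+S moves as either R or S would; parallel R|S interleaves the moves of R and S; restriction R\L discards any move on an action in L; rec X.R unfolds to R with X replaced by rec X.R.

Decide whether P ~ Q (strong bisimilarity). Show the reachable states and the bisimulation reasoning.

bisimilar

Reachable graph of P (4 states):
  s0 = a.a.b.((0 + 0\{a}) | (0 | 0)) has moves =a=> s1
  s1 = a.b.((0 + 0\{a}) | (0 | 0)) has moves =a=> s2
  s2 = b.((0 + 0\{a}) | (0 | 0)) has moves =b=> s3
  s3 = (0 + 0\{a}) | (0 | 0) has moves ∅
Reachable graph of Q (4 states):
  t0 = a.a.b.(0\{a} | (0 | 0)) has moves =a=> t1
  t1 = a.b.(0\{a} | (0 | 0)) has moves =a=> t2
  t2 = b.(0\{a} | (0 | 0)) has moves =b=> t3
  t3 = 0\{a} | (0 | 0) has moves ∅
Bisimilarity quotient blocks:
  B0 = {s0, t0}
  B1 = {s1, t1}
  B2 = {s2, t2}
  B3 = {s3, t3}
s0 ∈ B0, t0 ∈ B0 → same block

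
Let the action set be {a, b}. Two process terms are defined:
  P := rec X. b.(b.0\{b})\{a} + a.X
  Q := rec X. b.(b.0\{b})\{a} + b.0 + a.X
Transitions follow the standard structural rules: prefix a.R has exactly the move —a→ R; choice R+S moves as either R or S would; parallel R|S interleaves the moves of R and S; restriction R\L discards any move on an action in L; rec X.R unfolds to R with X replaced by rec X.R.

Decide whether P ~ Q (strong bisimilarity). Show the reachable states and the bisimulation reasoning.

not bisimilar

P's transition system — 3 states:
  m0 = rec X. b.(b.0\{b})\{a} + a.X :: --a--▸ m0, --b--▸ m1
  m1 = (b.0\{b})\{a} :: --b--▸ m2
  m2 = 0\{b}\{a} :: ∅
Q's transition system — 4 states:
  n0 = rec X. b.(b.0\{b})\{a} + b.0 + a.X :: --a--▸ n0, --b--▸ n1, --b--▸ n2
  n1 = (b.0\{b})\{a} :: --b--▸ n3
  n2 = 0 :: ∅
  n3 = 0\{b}\{a} :: ∅
Partition-refinement fixed point:
  B0 = {m0}
  B1 = {m1, n1}
  B2 = {m2, n2, n3}
  B3 = {n0}
m0 ∈ B0, n0 ∈ B3 → different blocks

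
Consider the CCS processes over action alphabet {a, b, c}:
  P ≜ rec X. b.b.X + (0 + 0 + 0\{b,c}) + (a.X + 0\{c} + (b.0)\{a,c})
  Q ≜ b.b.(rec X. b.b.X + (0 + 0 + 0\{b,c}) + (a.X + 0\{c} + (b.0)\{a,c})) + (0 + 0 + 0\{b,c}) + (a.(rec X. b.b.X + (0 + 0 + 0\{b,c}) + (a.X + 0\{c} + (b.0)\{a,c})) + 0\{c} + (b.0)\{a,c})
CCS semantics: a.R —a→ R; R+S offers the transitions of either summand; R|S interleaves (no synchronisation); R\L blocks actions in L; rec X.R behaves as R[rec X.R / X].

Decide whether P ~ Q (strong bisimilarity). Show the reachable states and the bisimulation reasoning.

YES

LTS(P): 3 reachable states
  u0 = rec X. b.b.X + (0 + 0 + 0\{b,c}) + (a.X + 0\{c} + (b.0)\{a,c}) | --a--▸ u0, --b--▸ u1, --b--▸ u2
  u1 = 0\{a,c} | ∅
  u2 = b.(rec X. b.b.X + (0 + 0 + 0\{b,c}) + (a.X + 0\{c} + (b.0)\{a,c})) | --b--▸ u0
LTS(Q): 4 reachable states
  v0 = b.b.(rec X. b.b.X + (0 + 0 + 0\{b,c}) + (a.X + 0\{c} + (b.0)\{a,c})) + (0 + 0 + 0\{b,c}) + (a.(rec X. b.b.X + (0 + 0 + 0\{b,c}) + (a.X + 0\{c} + (b.0)\{a,c})) + 0\{c} + (b.0)\{a,c}) | --a--▸ v1, --b--▸ v2, --b--▸ v3
  v1 = rec X. b.b.X + (0 + 0 + 0\{b,c}) + (a.X + 0\{c} + (b.0)\{a,c}) | --a--▸ v1, --b--▸ v2, --b--▸ v3
  v2 = 0\{a,c} | ∅
  v3 = b.(rec X. b.b.X + (0 + 0 + 0\{b,c}) + (a.X + 0\{c} + (b.0)\{a,c})) | --b--▸ v1
Coarsest stable partition (strong bisimilarity classes):
  B0 = {u0, v0, v1}
  B1 = {u1, v2}
  B2 = {u2, v3}
u0 ∈ B0, v0 ∈ B0 → same block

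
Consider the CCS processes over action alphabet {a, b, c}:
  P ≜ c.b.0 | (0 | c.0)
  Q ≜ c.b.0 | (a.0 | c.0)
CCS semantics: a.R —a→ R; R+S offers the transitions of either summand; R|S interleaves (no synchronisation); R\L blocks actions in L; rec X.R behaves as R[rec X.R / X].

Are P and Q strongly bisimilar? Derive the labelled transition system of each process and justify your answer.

NO

P's transition system — 6 states:
  m0 = c.b.0 | (0 | c.0) ⊢ ··c··> m1, ··c··> m2
  m1 = b.0 | (0 | c.0) ⊢ ··b··> m3, ··c··> m4
  m2 = c.b.0 | (0 | 0) ⊢ ··c··> m4
  m3 = 0 | (0 | c.0) ⊢ ··c··> m5
  m4 = b.0 | (0 | 0) ⊢ ··b··> m5
  m5 = 0 | (0 | 0) ⊢ ∅
Q's transition system — 12 states:
  n0 = c.b.0 | (a.0 | c.0) ⊢ ··a··> n1, ··c··> n2, ··c··> n3
  n1 = c.b.0 | (0 | c.0) ⊢ ··c··> n4, ··c··> n5
  n2 = b.0 | (a.0 | c.0) ⊢ ··a··> n4, ··b··> n6, ··c··> n7
  n3 = c.b.0 | (a.0 | 0) ⊢ ··a··> n5, ··c··> n7
  n4 = b.0 | (0 | c.0) ⊢ ··b··> n8, ··c··> n9
  n5 = c.b.0 | (0 | 0) ⊢ ··c··> n9
  n6 = 0 | (a.0 | c.0) ⊢ ··a··> n8, ··c··> n10
  n7 = b.0 | (a.0 | 0) ⊢ ··a··> n9, ··b··> n10
  n8 = 0 | (0 | c.0) ⊢ ··c··> n11
  n9 = b.0 | (0 | 0) ⊢ ··b··> n11
  n10 = 0 | (a.0 | 0) ⊢ ··a··> n11
  n11 = 0 | (0 | 0) ⊢ ∅
Bisimilarity quotient blocks:
  B0 = {m0, n1}
  B1 = {m1, n4}
  B2 = {m3, n8}
  B3 = {m5, n11}
  B4 = {m4, n9}
  B5 = {m2, n5}
  B6 = {n0}
  B7 = {n3}
  B8 = {n7}
  B9 = {n10}
  B10 = {n2}
  B11 = {n6}
m0 ∈ B0, n0 ∈ B6 → different blocks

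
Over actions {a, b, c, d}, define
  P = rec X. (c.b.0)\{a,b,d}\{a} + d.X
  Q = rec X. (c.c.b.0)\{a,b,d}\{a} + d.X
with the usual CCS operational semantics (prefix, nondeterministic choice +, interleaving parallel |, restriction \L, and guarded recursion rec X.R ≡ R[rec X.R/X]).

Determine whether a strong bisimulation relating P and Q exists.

P ≁ Q

LTS(P): 2 reachable states
  s0 = rec X. (c.b.0)\{a,b,d}\{a} + d.X ⊢ ··c··> s1, ··d··> s0
  s1 = (b.0)\{a,b,d}\{a} ⊢ ·
LTS(Q): 3 reachable states
  t0 = rec X. (c.c.b.0)\{a,b,d}\{a} + d.X ⊢ ··c··> t1, ··d··> t0
  t1 = (c.b.0)\{a,b,d}\{a} ⊢ ··c··> t2
  t2 = (b.0)\{a,b,d}\{a} ⊢ ·
Bisimilarity quotient blocks:
  B0 = {s0}
  B1 = {s1, t2}
  B2 = {t0}
  B3 = {t1}
s0 ∈ B0, t0 ∈ B2 → different blocks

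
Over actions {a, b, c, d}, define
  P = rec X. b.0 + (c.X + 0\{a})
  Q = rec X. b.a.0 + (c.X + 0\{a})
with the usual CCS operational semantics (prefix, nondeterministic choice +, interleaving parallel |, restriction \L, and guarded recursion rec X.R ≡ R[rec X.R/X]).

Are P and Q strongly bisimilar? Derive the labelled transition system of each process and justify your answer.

P ≁ Q

LTS(P): 2 reachable states
  s0 = rec X. b.0 + (c.X + 0\{a}) ⊢ --b--▸ s1, --c--▸ s0
  s1 = 0 ⊢ stopped
LTS(Q): 3 reachable states
  t0 = rec X. b.a.0 + (c.X + 0\{a}) ⊢ --b--▸ t1, --c--▸ t0
  t1 = a.0 ⊢ --a--▸ t2
  t2 = 0 ⊢ stopped
Bisimilarity quotient blocks:
  B0 = {s0}
  B1 = {s1, t2}
  B2 = {t0}
  B3 = {t1}
s0 ∈ B0, t0 ∈ B2 → different blocks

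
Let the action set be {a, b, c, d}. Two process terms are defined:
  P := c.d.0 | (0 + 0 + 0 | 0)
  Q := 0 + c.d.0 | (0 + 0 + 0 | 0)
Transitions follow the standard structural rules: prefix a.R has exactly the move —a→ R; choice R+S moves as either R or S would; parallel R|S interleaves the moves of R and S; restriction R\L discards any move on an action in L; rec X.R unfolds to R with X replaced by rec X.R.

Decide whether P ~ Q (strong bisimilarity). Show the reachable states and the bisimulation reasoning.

Reachable graph of P (3 states):
  s0 = c.d.0 | (0 + 0 + 0 | 0) :: =c=> s1
  s1 = d.0 | (0 + 0 + 0 | 0) :: =d=> s2
  s2 = 0 | (0 + 0 + 0 | 0) :: (no moves)
Reachable graph of Q (3 states):
  t0 = 0 + c.d.0 | (0 + 0 + 0 | 0) :: =c=> t1
  t1 = d.0 | (0 + 0 + 0 | 0) :: =d=> t2
  t2 = 0 | (0 + 0 + 0 | 0) :: (no moves)
Bisimilarity quotient blocks:
  B0 = {s0, t0}
  B1 = {s1, t1}
  B2 = {s2, t2}
s0 ∈ B0, t0 ∈ B0 → same block

P ~ Q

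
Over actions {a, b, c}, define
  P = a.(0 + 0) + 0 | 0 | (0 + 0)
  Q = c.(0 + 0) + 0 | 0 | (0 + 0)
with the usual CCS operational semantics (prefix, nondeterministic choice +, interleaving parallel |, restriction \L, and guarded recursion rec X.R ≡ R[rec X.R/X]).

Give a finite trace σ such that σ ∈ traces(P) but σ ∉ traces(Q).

a

Reachable graph of P (2 states):
  p0 = a.(0 + 0) + 0 | 0 | (0 + 0) | ··a··> p1
  p1 = 0 + 0 | (no moves)
Reachable graph of Q (2 states):
  q0 = c.(0 + 0) + 0 | 0 | (0 + 0) | ··c··> q1
  q1 = 0 + 0 | (no moves)
Trace ⟨a⟩ through P, begin at {p0}:
  step 1 (a): {p1}
  — P admits the full trace.
Trace ⟨a⟩ through Q, begin at {q0}:
  step 1 (a): no successor for Q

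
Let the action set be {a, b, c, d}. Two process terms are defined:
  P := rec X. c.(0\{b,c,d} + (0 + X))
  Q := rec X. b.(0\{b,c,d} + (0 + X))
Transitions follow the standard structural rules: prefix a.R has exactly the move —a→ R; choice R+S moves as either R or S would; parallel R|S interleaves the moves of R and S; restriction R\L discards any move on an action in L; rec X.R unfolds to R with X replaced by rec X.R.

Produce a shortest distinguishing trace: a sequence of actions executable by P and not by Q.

LTS(P): 2 reachable states
  s0 = rec X. c.(0\{b,c,d} + (0 + X)) | =c=> s1
  s1 = 0\{b,c,d} + (0 + (rec X. c.(0\{b,c,d} + (0 + X)))) | =c=> s1
LTS(Q): 2 reachable states
  t0 = rec X. b.(0\{b,c,d} + (0 + X)) | =b=> t1
  t1 = 0\{b,c,d} + (0 + (rec X. b.(0\{b,c,d} + (0 + X)))) | =b=> t1
Executing c from P (initial set {s0}):
  after c @ step 1: {s1}
  ✓ P
Executing c from Q (initial set {t0}):
  after c @ step 1: ∅  — Q cannot continue

c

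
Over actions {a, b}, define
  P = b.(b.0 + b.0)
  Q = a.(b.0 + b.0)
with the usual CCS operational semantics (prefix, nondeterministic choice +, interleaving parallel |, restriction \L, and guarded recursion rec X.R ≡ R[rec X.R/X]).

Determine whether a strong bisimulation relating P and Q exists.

Reachable graph of P (3 states):
  m0 = b.(b.0 + b.0) has moves -b-> m1
  m1 = b.0 + b.0 has moves -b-> m2
  m2 = 0 has moves deadlocked
Reachable graph of Q (3 states):
  n0 = a.(b.0 + b.0) has moves -a-> n1
  n1 = b.0 + b.0 has moves -b-> n2
  n2 = 0 has moves deadlocked
Bisimilarity quotient blocks:
  B0 = {m0}
  B1 = {m1, n1}
  B2 = {m2, n2}
  B3 = {n0}
m0 ∈ B0, n0 ∈ B3 → different blocks

not bisimilar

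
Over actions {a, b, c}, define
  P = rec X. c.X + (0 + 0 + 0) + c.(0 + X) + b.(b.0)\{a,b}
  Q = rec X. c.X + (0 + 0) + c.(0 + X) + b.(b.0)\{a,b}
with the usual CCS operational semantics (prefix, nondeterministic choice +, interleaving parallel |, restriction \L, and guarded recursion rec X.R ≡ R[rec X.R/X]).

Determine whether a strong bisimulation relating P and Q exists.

bisimilar

Reachable graph of P (3 states):
  s0 = rec X. c.X + (0 + 0 + 0) + c.(0 + X) + b.(b.0)\{a,b} → ··b··> s1, ··c··> s0, ··c··> s2
  s1 = (b.0)\{a,b} → (no moves)
  s2 = 0 + (rec X. c.X + (0 + 0 + 0) + c.(0 + X) + b.(b.0)\{a,b}) → ··b··> s1, ··c··> s0, ··c··> s2
Reachable graph of Q (3 states):
  t0 = rec X. c.X + (0 + 0) + c.(0 + X) + b.(b.0)\{a,b} → ··b··> t1, ··c··> t0, ··c··> t2
  t1 = (b.0)\{a,b} → (no moves)
  t2 = 0 + (rec X. c.X + (0 + 0) + c.(0 + X) + b.(b.0)\{a,b}) → ··b··> t1, ··c··> t0, ··c··> t2
Partition-refinement fixed point:
  B0 = {s0, s2, t0, t2}
  B1 = {s1, t1}
s0 ∈ B0, t0 ∈ B0 → same block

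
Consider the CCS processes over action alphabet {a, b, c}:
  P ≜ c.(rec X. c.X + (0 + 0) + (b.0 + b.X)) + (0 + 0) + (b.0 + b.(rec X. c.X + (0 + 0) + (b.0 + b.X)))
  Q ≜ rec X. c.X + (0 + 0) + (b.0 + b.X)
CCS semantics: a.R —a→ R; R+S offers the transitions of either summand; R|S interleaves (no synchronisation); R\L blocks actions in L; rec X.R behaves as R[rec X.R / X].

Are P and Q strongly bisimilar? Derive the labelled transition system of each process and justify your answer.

LTS(P): 3 reachable states
  u0 = c.(rec X. c.X + (0 + 0) + (b.0 + b.X)) + (0 + 0) + (b.0 + b.(rec X. c.X + (0 + 0) + (b.0 + b.X))) → —b→ u1, —b→ u2, —c→ u2
  u1 = 0 → ∅
  u2 = rec X. c.X + (0 + 0) + (b.0 + b.X) → —b→ u1, —b→ u2, —c→ u2
LTS(Q): 2 reachable states
  v0 = rec X. c.X + (0 + 0) + (b.0 + b.X) → —b→ v0, —b→ v1, —c→ v0
  v1 = 0 → ∅
Partition-refinement fixed point:
  B0 = {u0, u2, v0}
  B1 = {u1, v1}
u0 ∈ B0, v0 ∈ B0 → same block

YES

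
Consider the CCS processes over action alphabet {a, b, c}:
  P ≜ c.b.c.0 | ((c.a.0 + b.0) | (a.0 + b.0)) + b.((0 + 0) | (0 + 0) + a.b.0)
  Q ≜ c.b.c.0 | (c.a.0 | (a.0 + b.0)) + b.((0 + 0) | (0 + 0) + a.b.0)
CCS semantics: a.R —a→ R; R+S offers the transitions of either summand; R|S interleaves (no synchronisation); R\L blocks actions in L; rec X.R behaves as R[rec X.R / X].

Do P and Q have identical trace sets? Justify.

P's transition system — 27 states:
  m0 = c.b.c.0 | ((c.a.0 + b.0) | (a.0 + b.0)) + b.((0 + 0) | (0 + 0) + a.b.0) ⊢ --a--▸ m1, --b--▸ m1, --b--▸ m2, --b--▸ m3, --c--▸ m4, --c--▸ m5
  m1 = c.b.c.0 | ((c.a.0 + b.0) | 0) ⊢ --b--▸ m6, --c--▸ m7, --c--▸ m8
  m2 = (0 + 0) | (0 + 0) + a.b.0 ⊢ --a--▸ m9
  m3 = c.b.c.0 | (0 | (a.0 + b.0)) ⊢ --a--▸ m6, --b--▸ m6, --c--▸ m10
  m4 = b.c.0 | ((c.a.0 + b.0) | (a.0 + b.0)) ⊢ --a--▸ m7, --b--▸ m10, --b--▸ m11, --b--▸ m7, --c--▸ m12
  m5 = c.b.c.0 | (a.0 | (a.0 + b.0)) ⊢ --a--▸ m3, --a--▸ m8, --b--▸ m8, --c--▸ m12
  m6 = c.b.c.0 | (0 | 0) ⊢ --c--▸ m13
  m7 = b.c.0 | ((c.a.0 + b.0) | 0) ⊢ --b--▸ m13, --b--▸ m14, --c--▸ m15
  m8 = c.b.c.0 | (a.0 | 0) ⊢ --a--▸ m6, --c--▸ m15
  m9 = b.0 ⊢ --b--▸ m16
  m10 = b.c.0 | (0 | (a.0 + b.0)) ⊢ --a--▸ m13, --b--▸ m13, --b--▸ m17
  m11 = c.0 | ((c.a.0 + b.0) | (a.0 + b.0)) ⊢ --a--▸ m14, --b--▸ m14, --b--▸ m17, --c--▸ m18, --c--▸ m19
  m12 = b.c.0 | (a.0 | (a.0 + b.0)) ⊢ --a--▸ m10, --a--▸ m15, --b--▸ m15, --b--▸ m19
  m13 = b.c.0 | (0 | 0) ⊢ --b--▸ m20
  m14 = c.0 | ((c.a.0 + b.0) | 0) ⊢ --b--▸ m20, --c--▸ m21, --c--▸ m22
  m15 = b.c.0 | (a.0 | 0) ⊢ --a--▸ m13, --b--▸ m22
  m16 = 0 ⊢ stopped
  m17 = c.0 | (0 | (a.0 + b.0)) ⊢ --a--▸ m20, --b--▸ m20, --c--▸ m23
  m18 = 0 | ((c.a.0 + b.0) | (a.0 + b.0)) ⊢ --a--▸ m21, --b--▸ m21, --b--▸ m23, --c--▸ m24
  m19 = c.0 | (a.0 | (a.0 + b.0)) ⊢ --a--▸ m17, --a--▸ m22, --b--▸ m22, --c--▸ m24
  m20 = c.0 | (0 | 0) ⊢ --c--▸ m25
  m21 = 0 | ((c.a.0 + b.0) | 0) ⊢ --b--▸ m25, --c--▸ m26
  m22 = c.0 | (a.0 | 0) ⊢ --a--▸ m20, --c--▸ m26
  m23 = 0 | (0 | (a.0 + b.0)) ⊢ --a--▸ m25, --b--▸ m25
  m24 = 0 | (a.0 | (a.0 + b.0)) ⊢ --a--▸ m23, --a--▸ m26, --b--▸ m26
  m25 = 0 | (0 | 0) ⊢ stopped
  m26 = 0 | (a.0 | 0) ⊢ --a--▸ m25
Q's transition system — 27 states:
  n0 = c.b.c.0 | (c.a.0 | (a.0 + b.0)) + b.((0 + 0) | (0 + 0) + a.b.0) ⊢ --a--▸ n1, --b--▸ n1, --b--▸ n2, --c--▸ n3, --c--▸ n4
  n1 = c.b.c.0 | (c.a.0 | 0) ⊢ --c--▸ n5, --c--▸ n6
  n2 = (0 + 0) | (0 + 0) + a.b.0 ⊢ --a--▸ n7
  n3 = b.c.0 | (c.a.0 | (a.0 + b.0)) ⊢ --a--▸ n5, --b--▸ n5, --b--▸ n8, --c--▸ n9
  n4 = c.b.c.0 | (a.0 | (a.0 + b.0)) ⊢ --a--▸ n10, --a--▸ n6, --b--▸ n6, --c--▸ n9
  n5 = b.c.0 | (c.a.0 | 0) ⊢ --b--▸ n11, --c--▸ n12
  n6 = c.b.c.0 | (a.0 | 0) ⊢ --a--▸ n13, --c--▸ n12
  n7 = b.0 ⊢ --b--▸ n14
  n8 = c.0 | (c.a.0 | (a.0 + b.0)) ⊢ --a--▸ n11, --b--▸ n11, --c--▸ n15, --c--▸ n16
  n9 = b.c.0 | (a.0 | (a.0 + b.0)) ⊢ --a--▸ n12, --a--▸ n17, --b--▸ n12, --b--▸ n16
  n10 = c.b.c.0 | (0 | (a.0 + b.0)) ⊢ --a--▸ n13, --b--▸ n13, --c--▸ n17
  n11 = c.0 | (c.a.0 | 0) ⊢ --c--▸ n18, --c--▸ n19
  n12 = b.c.0 | (a.0 | 0) ⊢ --a--▸ n20, --b--▸ n19
  n13 = c.b.c.0 | (0 | 0) ⊢ --c--▸ n20
  n14 = 0 ⊢ stopped
  n15 = 0 | (c.a.0 | (a.0 + b.0)) ⊢ --a--▸ n18, --b--▸ n18, --c--▸ n21
  n16 = c.0 | (a.0 | (a.0 + b.0)) ⊢ --a--▸ n19, --a--▸ n22, --b--▸ n19, --c--▸ n21
  n17 = b.c.0 | (0 | (a.0 + b.0)) ⊢ --a--▸ n20, --b--▸ n20, --b--▸ n22
  n18 = 0 | (c.a.0 | 0) ⊢ --c--▸ n23
  n19 = c.0 | (a.0 | 0) ⊢ --a--▸ n24, --c--▸ n23
  n20 = b.c.0 | (0 | 0) ⊢ --b--▸ n24
  n21 = 0 | (a.0 | (a.0 + b.0)) ⊢ --a--▸ n23, --a--▸ n25, --b--▸ n23
  n22 = c.0 | (0 | (a.0 + b.0)) ⊢ --a--▸ n24, --b--▸ n24, --c--▸ n25
  n23 = 0 | (a.0 | 0) ⊢ --a--▸ n26
  n24 = c.0 | (0 | 0) ⊢ --c--▸ n26
  n25 = 0 | (0 | (a.0 + b.0)) ⊢ --a--▸ n26, --b--▸ n26
  n26 = 0 | (0 | 0) ⊢ stopped
Run σ = ⟨ab⟩ on P: start {m0}
  after a @ step 1: {m1}
  after b @ step 2: {m6}
  ✓ P
Run σ = ⟨ab⟩ on Q: start {n0}
  after a @ step 1: {n1}
  after b @ step 2: no successor for Q

traces(P) ≠ traces(Q) — witness ⟨ab⟩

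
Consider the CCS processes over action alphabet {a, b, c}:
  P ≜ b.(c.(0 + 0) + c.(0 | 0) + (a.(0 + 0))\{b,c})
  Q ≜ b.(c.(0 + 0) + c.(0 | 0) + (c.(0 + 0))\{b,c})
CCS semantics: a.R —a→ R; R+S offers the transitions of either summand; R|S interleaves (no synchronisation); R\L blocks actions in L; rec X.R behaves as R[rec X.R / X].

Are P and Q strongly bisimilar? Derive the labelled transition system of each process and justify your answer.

Reachable graph of P (5 states):
  u0 = b.(c.(0 + 0) + c.(0 | 0) + (a.(0 + 0))\{b,c}) → —b→ u1
  u1 = c.(0 + 0) + c.(0 | 0) + (a.(0 + 0))\{b,c} → —a→ u2, —c→ u3, —c→ u4
  u2 = (0 + 0)\{b,c} → (no moves)
  u3 = 0 + 0 → (no moves)
  u4 = 0 | 0 → (no moves)
Reachable graph of Q (4 states):
  v0 = b.(c.(0 + 0) + c.(0 | 0) + (c.(0 + 0))\{b,c}) → —b→ v1
  v1 = c.(0 + 0) + c.(0 | 0) + (c.(0 + 0))\{b,c} → —c→ v2, —c→ v3
  v2 = 0 + 0 → (no moves)
  v3 = 0 | 0 → (no moves)
Coarsest stable partition (strong bisimilarity classes):
  B0 = {u0}
  B1 = {u1}
  B2 = {u2, u3, u4, v2, v3}
  B3 = {v0}
  B4 = {v1}
u0 ∈ B0, v0 ∈ B3 → different blocks

NO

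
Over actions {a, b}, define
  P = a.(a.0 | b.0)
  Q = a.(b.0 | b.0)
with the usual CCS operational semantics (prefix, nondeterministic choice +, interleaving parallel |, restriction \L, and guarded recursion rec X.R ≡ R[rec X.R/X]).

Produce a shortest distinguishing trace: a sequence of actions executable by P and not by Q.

Reachable graph of P (5 states):
  p0 = a.(a.0 | b.0) ⊢ --a--▸ p1
  p1 = a.0 | b.0 ⊢ --a--▸ p2, --b--▸ p3
  p2 = 0 | b.0 ⊢ --b--▸ p4
  p3 = a.0 | 0 ⊢ --a--▸ p4
  p4 = 0 | 0 ⊢ ∅
Reachable graph of Q (5 states):
  q0 = a.(b.0 | b.0) ⊢ --a--▸ q1
  q1 = b.0 | b.0 ⊢ --b--▸ q2, --b--▸ q3
  q2 = 0 | b.0 ⊢ --b--▸ q4
  q3 = b.0 | 0 ⊢ --b--▸ q4
  q4 = 0 | 0 ⊢ ∅
Trace ⟨aa⟩ through P, begin at {p0}:
  step 1 (a): {p1}
  step 2 (a): {p2}
  P completes σ.
Trace ⟨aa⟩ through Q, begin at {q0}:
  step 1 (a): {q1}
  step 2 (a): ∅  — Q cannot continue

aa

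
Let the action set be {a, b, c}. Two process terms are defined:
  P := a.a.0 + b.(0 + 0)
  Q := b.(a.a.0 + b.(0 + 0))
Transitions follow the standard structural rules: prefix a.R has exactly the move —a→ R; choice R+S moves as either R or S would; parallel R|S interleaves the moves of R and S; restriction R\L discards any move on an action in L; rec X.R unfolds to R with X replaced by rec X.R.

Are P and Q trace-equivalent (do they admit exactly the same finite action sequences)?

trace-distinct — witness ⟨a⟩

LTS(P): 4 reachable states
  u0 = a.a.0 + b.(0 + 0) has moves —a→ u1, —b→ u2
  u1 = a.0 has moves —a→ u3
  u2 = 0 + 0 has moves (no moves)
  u3 = 0 has moves (no moves)
LTS(Q): 5 reachable states
  v0 = b.(a.a.0 + b.(0 + 0)) has moves —b→ v1
  v1 = a.a.0 + b.(0 + 0) has moves —a→ v2, —b→ v3
  v2 = a.0 has moves —a→ v4
  v3 = 0 + 0 has moves (no moves)
  v4 = 0 has moves (no moves)
Run σ = ⟨a⟩ on P: start {u0}
  [1] a ⇒ {u1}
  — P admits the full trace.
Run σ = ⟨a⟩ on Q: start {v0}
  [1] a ⇒ ∅ (Q stuck)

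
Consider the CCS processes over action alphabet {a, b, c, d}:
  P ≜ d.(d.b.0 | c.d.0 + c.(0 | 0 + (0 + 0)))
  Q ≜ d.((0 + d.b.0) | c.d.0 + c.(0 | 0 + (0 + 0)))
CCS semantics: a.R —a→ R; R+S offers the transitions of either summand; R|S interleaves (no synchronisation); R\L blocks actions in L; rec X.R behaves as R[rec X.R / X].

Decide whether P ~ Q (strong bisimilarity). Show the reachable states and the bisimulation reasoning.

Reachable graph of P (11 states):
  s0 = d.(d.b.0 | c.d.0 + c.(0 | 0 + (0 + 0))) | =d=> s1
  s1 = d.b.0 | c.d.0 + c.(0 | 0 + (0 + 0)) | =c=> s2, =c=> s3, =d=> s4
  s2 = 0 | 0 + (0 + 0) | ∅
  s3 = d.b.0 | d.0 | =d=> s5, =d=> s6
  s4 = b.0 | c.d.0 | =b=> s7, =c=> s5
  s5 = b.0 | d.0 | =b=> s8, =d=> s9
  s6 = d.b.0 | 0 | =d=> s9
  s7 = 0 | c.d.0 | =c=> s8
  s8 = 0 | d.0 | =d=> s10
  s9 = b.0 | 0 | =b=> s10
  s10 = 0 | 0 | ∅
Reachable graph of Q (11 states):
  t0 = d.((0 + d.b.0) | c.d.0 + c.(0 | 0 + (0 + 0))) | =d=> t1
  t1 = (0 + d.b.0) | c.d.0 + c.(0 | 0 + (0 + 0)) | =c=> t2, =c=> t3, =d=> t4
  t2 = (0 + d.b.0) | d.0 | =d=> t5, =d=> t6
  t3 = 0 | 0 + (0 + 0) | ∅
  t4 = b.0 | c.d.0 | =b=> t7, =c=> t6
  t5 = (0 + d.b.0) | 0 | =d=> t8
  t6 = b.0 | d.0 | =b=> t9, =d=> t8
  t7 = 0 | c.d.0 | =c=> t9
  t8 = b.0 | 0 | =b=> t10
  t9 = 0 | d.0 | =d=> t10
  t10 = 0 | 0 | ∅
Bisimilarity quotient blocks:
  B0 = {s0, t0}
  B1 = {s1, t1}
  B2 = {s4, t4}
  B3 = {s5, t6}
  B4 = {s9, t8}
  B5 = {s10, s2, t10, t3}
  B6 = {s8, t9}
  B7 = {s7, t7}
  B8 = {s3, t2}
  B9 = {s6, t5}
s0 ∈ B0, t0 ∈ B0 → same block

bisimilar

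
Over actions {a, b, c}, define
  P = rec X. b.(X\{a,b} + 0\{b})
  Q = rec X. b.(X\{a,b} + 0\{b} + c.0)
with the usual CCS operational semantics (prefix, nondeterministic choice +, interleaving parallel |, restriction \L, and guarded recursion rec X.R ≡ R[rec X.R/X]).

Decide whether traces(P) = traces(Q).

Reachable graph of P (2 states):
  u0 = rec X. b.(X\{a,b} + 0\{b}) ⊢ ··b··> u1
  u1 = (rec X. b.(X\{a,b} + 0\{b}))\{a,b} + 0\{b} ⊢ stopped
Reachable graph of Q (3 states):
  v0 = rec X. b.(X\{a,b} + 0\{b} + c.0) ⊢ ··b··> v1
  v1 = (rec X. b.(X\{a,b} + 0\{b} + c.0))\{a,b} + 0\{b} + c.0 ⊢ ··c··> v2
  v2 = 0 ⊢ stopped
Run σ = ⟨bc⟩ on Q: start {v0}
  [1] b ⇒ {v1}
  [2] c ⇒ {v2}
  — Q admits the full trace.
Run σ = ⟨bc⟩ on P: start {u0}
  [1] b ⇒ {u1}
  [2] c ⇒ no successor for P

trace-distinct — witness ⟨bc⟩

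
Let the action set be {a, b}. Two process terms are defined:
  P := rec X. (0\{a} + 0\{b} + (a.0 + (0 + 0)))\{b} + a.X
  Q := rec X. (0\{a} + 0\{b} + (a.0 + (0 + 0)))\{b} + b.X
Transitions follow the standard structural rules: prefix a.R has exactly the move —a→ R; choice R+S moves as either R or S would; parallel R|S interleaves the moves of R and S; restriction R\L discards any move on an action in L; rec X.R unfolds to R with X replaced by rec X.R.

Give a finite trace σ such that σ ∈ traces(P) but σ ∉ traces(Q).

aa

LTS(P): 2 reachable states
  p0 = rec X. (0\{a} + 0\{b} + (a.0 + (0 + 0)))\{b} + a.X ⊢ =a=> p0, =a=> p1
  p1 = 0\{b} ⊢ deadlocked
LTS(Q): 2 reachable states
  q0 = rec X. (0\{a} + 0\{b} + (a.0 + (0 + 0)))\{b} + b.X ⊢ =a=> q1, =b=> q0
  q1 = 0\{b} ⊢ deadlocked
Run σ = ⟨aa⟩ on P: start {p0}
  step 1 (a): {p0, p1}
  step 2 (a): {p0, p1}
  ✓ P
Run σ = ⟨aa⟩ on Q: start {q0}
  step 1 (a): {q1}
  step 2 (a): ∅  — Q cannot continue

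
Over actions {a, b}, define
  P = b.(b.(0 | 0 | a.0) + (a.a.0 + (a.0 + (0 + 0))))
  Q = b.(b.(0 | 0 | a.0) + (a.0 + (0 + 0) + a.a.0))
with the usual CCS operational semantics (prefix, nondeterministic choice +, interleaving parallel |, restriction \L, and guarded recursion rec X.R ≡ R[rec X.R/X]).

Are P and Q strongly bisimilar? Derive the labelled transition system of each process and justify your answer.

LTS(P): 6 reachable states
  s0 = b.(b.(0 | 0 | a.0) + (a.a.0 + (a.0 + (0 + 0)))) ⊢ -b-> s1
  s1 = b.(0 | 0 | a.0) + (a.a.0 + (a.0 + (0 + 0))) ⊢ -a-> s2, -a-> s3, -b-> s4
  s2 = 0 ⊢ ∅
  s3 = a.0 ⊢ -a-> s2
  s4 = 0 | 0 | a.0 ⊢ -a-> s5
  s5 = 0 | 0 | 0 ⊢ ∅
LTS(Q): 6 reachable states
  t0 = b.(b.(0 | 0 | a.0) + (a.0 + (0 + 0) + a.a.0)) ⊢ -b-> t1
  t1 = b.(0 | 0 | a.0) + (a.0 + (0 + 0) + a.a.0) ⊢ -a-> t2, -a-> t3, -b-> t4
  t2 = 0 ⊢ ∅
  t3 = a.0 ⊢ -a-> t2
  t4 = 0 | 0 | a.0 ⊢ -a-> t5
  t5 = 0 | 0 | 0 ⊢ ∅
Partition-refinement fixed point:
  B0 = {s0, t0}
  B1 = {s1, t1}
  B2 = {s3, s4, t3, t4}
  B3 = {s2, s5, t2, t5}
s0 ∈ B0, t0 ∈ B0 → same block

bisimilar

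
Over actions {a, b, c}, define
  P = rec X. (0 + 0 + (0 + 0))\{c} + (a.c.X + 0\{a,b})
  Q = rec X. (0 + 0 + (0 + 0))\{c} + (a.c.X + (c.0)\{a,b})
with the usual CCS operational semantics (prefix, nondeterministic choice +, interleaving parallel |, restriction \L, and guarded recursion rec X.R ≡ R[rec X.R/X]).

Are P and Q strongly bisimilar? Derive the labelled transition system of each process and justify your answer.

LTS(P): 2 reachable states
  u0 = rec X. (0 + 0 + (0 + 0))\{c} + (a.c.X + 0\{a,b}) | ··a··> u1
  u1 = c.(rec X. (0 + 0 + (0 + 0))\{c} + (a.c.X + 0\{a,b})) | ··c··> u0
LTS(Q): 3 reachable states
  v0 = rec X. (0 + 0 + (0 + 0))\{c} + (a.c.X + (c.0)\{a,b}) | ··a··> v1, ··c··> v2
  v1 = c.(rec X. (0 + 0 + (0 + 0))\{c} + (a.c.X + (c.0)\{a,b})) | ··c··> v0
  v2 = 0\{a,b} | ∅
Partition-refinement fixed point:
  B0 = {u0}
  B1 = {u1}
  B2 = {v0}
  B3 = {v1}
  B4 = {v2}
u0 ∈ B0, v0 ∈ B2 → different blocks

P ≁ Q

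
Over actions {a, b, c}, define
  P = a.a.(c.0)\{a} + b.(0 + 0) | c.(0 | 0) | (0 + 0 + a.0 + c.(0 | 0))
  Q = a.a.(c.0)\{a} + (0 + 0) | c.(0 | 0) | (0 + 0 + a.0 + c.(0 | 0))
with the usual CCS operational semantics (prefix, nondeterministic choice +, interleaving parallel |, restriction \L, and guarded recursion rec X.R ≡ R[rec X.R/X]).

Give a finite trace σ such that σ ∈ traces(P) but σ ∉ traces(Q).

b

LTS(P): 15 reachable states
  m0 = a.a.(c.0)\{a} + b.(0 + 0) | c.(0 | 0) | (0 + 0 + a.0 + c.(0 | 0)) :: -a-> m1, -a-> m2, -b-> m3, -c-> m4, -c-> m5
  m1 = a.(c.0)\{a} :: -a-> m6
  m2 = b.(0 + 0) | c.(0 | 0) | 0 :: -b-> m7, -c-> m8
  m3 = (0 + 0) | c.(0 | 0) | (0 + 0 + a.0 + c.(0 | 0)) :: -a-> m7, -c-> m10, -c-> m9
  m4 = b.(0 + 0) | (0 | 0) | (0 + 0 + a.0 + c.(0 | 0)) :: -a-> m8, -b-> m9, -c-> m11
  m5 = b.(0 + 0) | c.(0 | 0) | (0 | 0) :: -b-> m10, -c-> m11
  m6 = (c.0)\{a} :: -c-> m12
  m7 = (0 + 0) | c.(0 | 0) | 0 :: -c-> m13
  m8 = b.(0 + 0) | (0 | 0) | 0 :: -b-> m13
  m9 = (0 + 0) | (0 | 0) | (0 + 0 + a.0 + c.(0 | 0)) :: -a-> m13, -c-> m14
  m10 = (0 + 0) | c.(0 | 0) | (0 | 0) :: -c-> m14
  m11 = b.(0 + 0) | (0 | 0) | (0 | 0) :: -b-> m14
  m12 = 0\{a} :: stopped
  m13 = (0 + 0) | (0 | 0) | 0 :: stopped
  m14 = (0 + 0) | (0 | 0) | (0 | 0) :: stopped
LTS(Q): 9 reachable states
  n0 = a.a.(c.0)\{a} + (0 + 0) | c.(0 | 0) | (0 + 0 + a.0 + c.(0 | 0)) :: -a-> n1, -a-> n2, -c-> n3, -c-> n4
  n1 = (0 + 0) | c.(0 | 0) | 0 :: -c-> n5
  n2 = a.(c.0)\{a} :: -a-> n6
  n3 = (0 + 0) | (0 | 0) | (0 + 0 + a.0 + c.(0 | 0)) :: -a-> n5, -c-> n7
  n4 = (0 + 0) | c.(0 | 0) | (0 | 0) :: -c-> n7
  n5 = (0 + 0) | (0 | 0) | 0 :: stopped
  n6 = (c.0)\{a} :: -c-> n8
  n7 = (0 + 0) | (0 | 0) | (0 | 0) :: stopped
  n8 = 0\{a} :: stopped
Executing b from P (initial set {m0}):
  [1] b ⇒ {m3}
  — P admits the full trace.
Executing b from Q (initial set {n0}):
  [1] b ⇒ no successor for Q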